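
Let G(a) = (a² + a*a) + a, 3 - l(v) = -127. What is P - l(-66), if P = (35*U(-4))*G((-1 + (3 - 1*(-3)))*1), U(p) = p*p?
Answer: 30670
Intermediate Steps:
l(v) = 130 (l(v) = 3 - 1*(-127) = 3 + 127 = 130)
G(a) = a + 2*a² (G(a) = (a² + a²) + a = 2*a² + a = a + 2*a²)
U(p) = p²
P = 30800 (P = (35*(-4)²)*(((-1 + (3 - 1*(-3)))*1)*(1 + 2*((-1 + (3 - 1*(-3)))*1))) = (35*16)*(((-1 + (3 + 3))*1)*(1 + 2*((-1 + (3 + 3))*1))) = 560*(((-1 + 6)*1)*(1 + 2*((-1 + 6)*1))) = 560*((5*1)*(1 + 2*(5*1))) = 560*(5*(1 + 2*5)) = 560*(5*(1 + 10)) = 560*(5*11) = 560*55 = 30800)
P - l(-66) = 30800 - 1*130 = 30800 - 130 = 30670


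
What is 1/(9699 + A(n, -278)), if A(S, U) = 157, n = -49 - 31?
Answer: 1/9856 ≈ 0.00010146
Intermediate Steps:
n = -80
1/(9699 + A(n, -278)) = 1/(9699 + 157) = 1/9856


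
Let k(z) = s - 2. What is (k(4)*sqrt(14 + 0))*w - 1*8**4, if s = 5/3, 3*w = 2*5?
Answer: -4096 - 10*sqrt(14)/9 ≈ -4100.2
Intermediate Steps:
w = 10/3 (w = (2*5)/3 = (1/3)*10 = 10/3 ≈ 3.3333)
s = 5/3 (s = 5*(1/3) = 5/3 ≈ 1.6667)
k(z) = -1/3 (k(z) = 5/3 - 2 = -1/3)
(k(4)*sqrt(14 + 0))*w - 1*8**4 = -sqrt(14 + 0)/3*(10/3) - 1*8**4 = -sqrt(14)/3*(10/3) - 1*4096 = -10*sqrt(14)/9 - 4096 = -4096 - 10*sqrt(14)/9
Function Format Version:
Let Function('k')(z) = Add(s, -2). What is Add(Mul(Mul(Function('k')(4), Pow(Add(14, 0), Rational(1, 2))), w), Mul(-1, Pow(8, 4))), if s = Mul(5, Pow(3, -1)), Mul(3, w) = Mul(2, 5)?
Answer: Add(-4096, Mul(Rational(-10, 9), Pow(14, Rational(1, 2)))) ≈ -4100.2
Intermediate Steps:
w = Rational(10, 3) (w = Mul(Rational(1, 3), Mul(2, 5)) = Mul(Rational(1, 3), 10) = Rational(10, 3) ≈ 3.3333)
s = Rational(5, 3) (s = Mul(5, Rational(1, 3)) = Rational(5, 3) ≈ 1.6667)
Function('k')(z) = Rational(-1, 3) (Function('k')(z) = Add(Rational(5, 3), -2) = Rational(-1, 3))
Add(Mul(Mul(Function('k')(4), Pow(Add(14, 0), Rational(1, 2))), w), Mul(-1, Pow(8, 4))) = Add(Mul(Mul(Rational(-1, 3), Pow(Add(14, 0), Rational(1, 2))), Rational(10, 3)), Mul(-1, Pow(8, 4))) = Add(Mul(Mul(Rational(-1, 3), Pow(14, Rational(1, 2))), Rational(10, 3)), Mul(-1, 4096)) = Add(Mul(Rational(-10, 9), Pow(14, Rational(1, 2))), -4096) = Add(-4096, Mul(Rational(-10, 9), Pow(14, Rational(1, 2))))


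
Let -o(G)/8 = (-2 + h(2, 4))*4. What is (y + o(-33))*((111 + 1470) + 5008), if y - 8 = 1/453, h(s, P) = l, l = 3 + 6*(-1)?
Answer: 501455845/453 ≈ 1.1070e+6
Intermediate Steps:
l = -3 (l = 3 - 6 = -3)
h(s, P) = -3
o(G) = 160 (o(G) = -8*(-2 - 3)*4 = -(-40)*4 = -8*(-20) = 160)
y = 3625/453 (y = 8 + 1/453 = 3625/453 ≈ 8.0022)
(y + o(-33))*((111 + 1470) + 5008) = (3625/453 + 160)*((111 + 1470) + 5008) = 76105*(1581 + 5008)/453 = (76105/453)*6589 = 501455845/453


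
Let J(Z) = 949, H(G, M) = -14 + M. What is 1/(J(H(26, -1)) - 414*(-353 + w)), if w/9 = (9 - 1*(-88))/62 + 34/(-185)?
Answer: 5735/814062554 ≈ 7.0449e-6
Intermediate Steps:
w = 142533/11470 (w = 9*((9 - 1*(-88))/62 + 34/(-185)) = 9*((9 + 88)*(1/62) + 34*(-1/185)) = 9*(97*(1/62) - 34/185) = 9*(97/62 - 34/185) = 9*(15837/11470) = 142533/11470 ≈ 12.427)
1/(J(H(26, -1)) - 414*(-353 + w)) = 1/(949 - 414*(-353 + 142533/11470)) = 1/(949 - 414*(-3906377/11470)) = 1/(949 + 808620039/5735) = 1/(814062554/5735) = 5735/814062554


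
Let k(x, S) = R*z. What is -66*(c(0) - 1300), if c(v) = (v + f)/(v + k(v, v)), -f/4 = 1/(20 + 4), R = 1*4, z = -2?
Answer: 686389/8 ≈ 85799.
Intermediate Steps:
R = 4
k(x, S) = -8 (k(x, S) = 4*(-2) = -8)
f = -⅙ (f = -4/(20 + 4) = -4/24 = -4*1/24 = -⅙ ≈ -0.16667)
c(v) = (-⅙ + v)/(-8 + v) (c(v) = (v - ⅙)/(v - 8) = (-⅙ + v)/(-8 + v))
-66*(c(0) - 1300) = -66*((-⅙ + 0)/(-8 + 0) - 1300) = -66*(-⅙/(-8) - 1300) = -66*(-⅛*(-⅙) - 1300) = -66*(1/48 - 1300) = -66*(-62399/48) = 686389/8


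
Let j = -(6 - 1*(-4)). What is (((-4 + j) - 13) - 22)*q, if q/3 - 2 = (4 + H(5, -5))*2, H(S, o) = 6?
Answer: -3234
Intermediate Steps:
j = -10 (j = -(6 + 4) = -1*10 = -10)
q = 66 (q = 6 + 3*((4 + 6)*2) = 6 + 3*(10*2) = 6 + 3*20 = 6 + 60 = 66)
(((-4 + j) - 13) - 22)*q = (((-4 - 10) - 13) - 22)*66 = ((-14 - 13) - 22)*66 = (-27 - 22)*66 = -49*66 = -3234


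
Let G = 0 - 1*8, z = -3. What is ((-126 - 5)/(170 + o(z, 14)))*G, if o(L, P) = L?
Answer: 1048/167 ≈ 6.2755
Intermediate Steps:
G = -8 (G = 0 - 8 = -8)
((-126 - 5)/(170 + o(z, 14)))*G = ((-126 - 5)/(170 - 3))*(-8) = -131/167*(-8) = 1048/167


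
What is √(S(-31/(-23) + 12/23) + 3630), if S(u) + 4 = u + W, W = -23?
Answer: 4*√119186/23 ≈ 60.041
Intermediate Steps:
S(u) = -27 + u (S(u) = -4 + (u - 23) = -4 + (-23 + u) = -27 + u)
√(S(-31/(-23) + 12/23) + 3630) = √((-27 + (-31/(-23) + 12/23)) + 3630) = √((-27 + (-31*(-1/23) + 12*(1/23))) + 3630) = √((-27 + (31/23 + 12/23)) + 3630) = √((-27 + 43/23) + 3630) = √(-578/23 + 3630) = √(82912/23) = 4*√119186/23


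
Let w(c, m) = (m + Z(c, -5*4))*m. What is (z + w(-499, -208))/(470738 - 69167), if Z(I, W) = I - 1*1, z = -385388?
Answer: -238124/401571 ≈ -0.59298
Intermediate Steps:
Z(I, W) = -1 + I (Z(I, W) = I - 1 = -1 + I)
w(c, m) = m*(-1 + c + m) (w(c, m) = (m + (-1 + c))*m = (-1 + c + m)*m = m*(-1 + c + m))
(z + w(-499, -208))/(470738 - 69167) = (-385388 - 208*(-1 - 499 - 208))/(470738 - 69167) = (-385388 - 208*(-708))/401571 = (-385388 + 147264)*(1/401571) = -238124*1/401571 = -238124/401571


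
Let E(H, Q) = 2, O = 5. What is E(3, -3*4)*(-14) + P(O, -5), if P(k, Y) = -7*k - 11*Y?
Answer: -8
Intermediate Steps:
P(k, Y) = -11*Y - 7*k
E(3, -3*4)*(-14) + P(O, -5) = 2*(-14) + (-11*(-5) - 7*5) = -28 + (55 - 35) = -28 + 20 = -8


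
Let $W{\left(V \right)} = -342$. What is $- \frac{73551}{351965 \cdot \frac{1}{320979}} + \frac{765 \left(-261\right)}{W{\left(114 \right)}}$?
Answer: $- \frac{889308060777}{13374670} \approx -66492.0$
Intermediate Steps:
$- \frac{73551}{351965 \cdot \frac{1}{320979}} + \frac{765 \left(-261\right)}{W{\left(114 \right)}} = - \frac{73551}{351965 \cdot \frac{1}{320979}} + \frac{765 \left(-261\right)}{-342} = - \frac{73551}{351965 \cdot \frac{1}{320979}} - - \frac{22185}{38} = - \frac{73551}{\frac{351965}{320979}} + \frac{22185}{38} = \left(-73551\right) \frac{320979}{351965} + \frac{22185}{38} = - \frac{23608326429}{351965} + \frac{22185}{38} = - \frac{889308060777}{13374670}$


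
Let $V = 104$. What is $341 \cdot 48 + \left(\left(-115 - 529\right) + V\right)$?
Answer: $15828$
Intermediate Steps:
$341 \cdot 48 + \left(\left(-115 - 529\right) + V\right) = 341 \cdot 48 + \left(\left(-115 - 529\right) + 104\right) = 16368 + \left(-644 + 104\right) = 16368 - 540 = 15828$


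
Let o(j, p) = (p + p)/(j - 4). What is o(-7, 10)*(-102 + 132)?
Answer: -600/11 ≈ -54.545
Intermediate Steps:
o(j, p) = 2*p/(-4 + j) (o(j, p) = (2*p)/(-4 + j) = 2*p/(-4 + j))
o(-7, 10)*(-102 + 132) = (2*10/(-4 - 7))*(-102 + 132) = (2*10/(-11))*30 = (2*10*(-1/11))*30 = -20/11*30 = -600/11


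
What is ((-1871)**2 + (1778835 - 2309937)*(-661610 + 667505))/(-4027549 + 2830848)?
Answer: 3127345649/1196701 ≈ 2613.3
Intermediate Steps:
((-1871)**2 + (1778835 - 2309937)*(-661610 + 667505))/(-4027549 + 2830848) = (3500641 - 531102*5895)/(-1196701) = (3500641 - 3130846290)*(-1/1196701) = -3127345649*(-1/1196701) = 3127345649/1196701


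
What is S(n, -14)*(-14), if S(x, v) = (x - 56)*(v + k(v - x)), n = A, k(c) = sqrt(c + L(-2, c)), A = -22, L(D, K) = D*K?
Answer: -15288 + 2184*I*sqrt(2) ≈ -15288.0 + 3088.6*I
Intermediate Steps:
k(c) = sqrt(-c) (k(c) = sqrt(c - 2*c) = sqrt(-c))
n = -22
S(x, v) = (-56 + x)*(v + sqrt(x - v)) (S(x, v) = (x - 56)*(v + sqrt(-(v - x))) = (-56 + x)*(v + sqrt(x - v)))
S(n, -14)*(-14) = (-56*(-14) - 56*sqrt(-22 - 1*(-14)) - 14*(-22) - 22*sqrt(-22 - 1*(-14)))*(-14) = (784 - 56*sqrt(-22 + 14) + 308 - 22*sqrt(-22 + 14))*(-14) = (784 - 112*I*sqrt(2) + 308 - 44*I*sqrt(2))*(-14) = (1092 - 156*I*sqrt(2))*(-14) = -15288 + 2184*I*sqrt(2)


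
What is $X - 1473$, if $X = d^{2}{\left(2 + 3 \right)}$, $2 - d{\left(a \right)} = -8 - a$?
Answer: $-1248$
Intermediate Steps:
$d{\left(a \right)} = 10 + a$ ($d{\left(a \right)} = 2 - \left(-8 - a\right) = 2 + \left(8 + a\right) = 10 + a$)
$X = 225$ ($X = \left(10 + \left(2 + 3\right)\right)^{2} = \left(10 + 5\right)^{2} = 15^{2} = 225$)
$X - 1473 = 225 - 1473 = -1248$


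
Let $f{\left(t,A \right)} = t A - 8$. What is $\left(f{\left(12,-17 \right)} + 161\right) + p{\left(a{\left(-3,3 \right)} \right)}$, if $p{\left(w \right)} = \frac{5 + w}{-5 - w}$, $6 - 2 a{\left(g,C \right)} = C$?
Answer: $-52$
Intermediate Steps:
$a{\left(g,C \right)} = 3 - \frac{C}{2}$
$p{\left(w \right)} = \frac{5 + w}{-5 - w}$
$f{\left(t,A \right)} = -8 + A t$ ($f{\left(t,A \right)} = A t - 8 = -8 + A t$)
$\left(f{\left(12,-17 \right)} + 161\right) + p{\left(a{\left(-3,3 \right)} \right)} = \left(\left(-8 - 204\right) + 161\right) - 1 = \left(-212 + 161\right) - 1 = -51 - 1 = -52$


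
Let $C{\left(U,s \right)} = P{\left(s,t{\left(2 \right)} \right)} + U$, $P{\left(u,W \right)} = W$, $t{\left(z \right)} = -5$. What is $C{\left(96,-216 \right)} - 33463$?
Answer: $-33372$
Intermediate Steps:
$C{\left(U,s \right)} = -5 + U$
$C{\left(96,-216 \right)} - 33463 = \left(-5 + 96\right) - 33463 = 91 - 33463 = -33372$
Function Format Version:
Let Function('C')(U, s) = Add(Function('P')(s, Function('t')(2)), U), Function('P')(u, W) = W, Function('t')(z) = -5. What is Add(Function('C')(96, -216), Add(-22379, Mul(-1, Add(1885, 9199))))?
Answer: -33372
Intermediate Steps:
Function('C')(U, s) = Add(-5, U)
Add(Function('C')(96, -216), Add(-22379, Mul(-1, Add(1885, 9199)))) = Add(Add(-5, 96), Add(-22379, Mul(-1, Add(1885, 9199)))) = Add(91, Add(-22379, Mul(-1, 11084))) = Add(91, Add(-22379, -11084)) = Add(91, -33463) = -33372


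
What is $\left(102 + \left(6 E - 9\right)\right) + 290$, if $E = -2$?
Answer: $371$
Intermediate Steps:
$\left(102 + \left(6 E - 9\right)\right) + 290 = \left(102 + \left(6 \left(-2\right) - 9\right)\right) + 290 = \left(102 - 21\right) + 290 = 81 + 290 = 371$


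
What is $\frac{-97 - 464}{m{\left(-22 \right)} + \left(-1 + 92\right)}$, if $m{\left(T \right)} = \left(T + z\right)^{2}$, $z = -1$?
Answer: $- \frac{561}{620} \approx -0.90484$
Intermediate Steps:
$m{\left(T \right)} = \left(-1 + T\right)^{2}$ ($m{\left(T \right)} = \left(T - 1\right)^{2} = \left(-1 + T\right)^{2}$)
$\frac{-97 - 464}{m{\left(-22 \right)} + \left(-1 + 92\right)} = \frac{-97 - 464}{\left(-1 - 22\right)^{2} + \left(-1 + 92\right)} = - \frac{561}{\left(-23\right)^{2} + 91} = - \frac{561}{529 + 91} = - \frac{561}{620}$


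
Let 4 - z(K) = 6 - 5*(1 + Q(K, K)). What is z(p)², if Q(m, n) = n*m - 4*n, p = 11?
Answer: 150544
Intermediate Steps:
Q(m, n) = -4*n + m*n (Q(m, n) = m*n - 4*n = -4*n + m*n)
z(K) = 3 + 5*K*(-4 + K) (z(K) = 4 - (6 - 5*(1 + K*(-4 + K))) = 4 - (6 - (5 + 5*K*(-4 + K))) = 4 - (6 + (-5 - 5*K*(-4 + K))) = 4 - (1 - 5*K*(-4 + K)) = 4 + (-1 + 5*K*(-4 + K)) = 3 + 5*K*(-4 + K))
z(p)² = (3 + 5*11*(-4 + 11))² = (3 + 5*11*7)² = (3 + 385)² = 388² = 150544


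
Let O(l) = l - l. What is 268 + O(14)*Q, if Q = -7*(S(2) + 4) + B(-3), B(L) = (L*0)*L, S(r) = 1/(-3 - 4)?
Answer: 268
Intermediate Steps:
S(r) = -1/7 (S(r) = 1/(-7) = -1/7)
B(L) = 0 (B(L) = 0*L = 0)
O(l) = 0
Q = -27 (Q = -7*(-1/7 + 4) + 0 = -7*27/7 + 0 = -27 + 0 = -27)
268 + O(14)*Q = 268 + 0*(-27) = 268 + 0 = 268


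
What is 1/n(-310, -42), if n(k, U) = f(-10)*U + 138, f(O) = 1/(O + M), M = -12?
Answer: 11/1539 ≈ 0.0071475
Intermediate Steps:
f(O) = 1/(-12 + O) (f(O) = 1/(O - 12) = 1/(-12 + O))
n(k, U) = 138 - U/22 (n(k, U) = U/(-12 - 10) + 138 = U/(-22) + 138 = -U/22 + 138 = 138 - U/22)
1/n(-310, -42) = 1/(138 - 1/22*(-42)) = 1/(138 + 21/11) = 1/(1539/11) = 11/1539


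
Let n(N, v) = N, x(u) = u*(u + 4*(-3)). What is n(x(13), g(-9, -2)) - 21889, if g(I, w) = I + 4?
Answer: -21876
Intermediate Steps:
x(u) = u*(-12 + u) (x(u) = u*(u - 12) = u*(-12 + u))
g(I, w) = 4 + I
n(x(13), g(-9, -2)) - 21889 = 13*(-12 + 13) - 21889 = 13*1 - 21889 = 13 - 21889 = -21876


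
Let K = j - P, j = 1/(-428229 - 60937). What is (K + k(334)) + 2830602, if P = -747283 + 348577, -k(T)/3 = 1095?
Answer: 1578060766817/489166 ≈ 3.2260e+6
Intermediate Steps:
k(T) = -3285 (k(T) = -3*1095 = -3285)
P = -398706
j = -1/489166 (j = 1/(-489166) = -1/489166 ≈ -2.0443e-6)
K = 195033419195/489166 (K = -1/489166 - 1*(-398706) = -1/489166 + 398706 = 195033419195/489166 ≈ 3.9871e+5)
(K + k(334)) + 2830602 = (195033419195/489166 - 3285) + 2830602 = 193426508885/489166 + 2830602 = 1578060766817/489166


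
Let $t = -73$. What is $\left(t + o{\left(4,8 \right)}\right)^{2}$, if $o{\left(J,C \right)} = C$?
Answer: $4225$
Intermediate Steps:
$\left(t + o{\left(4,8 \right)}\right)^{2} = \left(-73 + 8\right)^{2} = \left(-65\right)^{2} = 4225$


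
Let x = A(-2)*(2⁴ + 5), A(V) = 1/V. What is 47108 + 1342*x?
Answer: 33017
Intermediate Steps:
x = -21/2 (x = (2⁴ + 5)/(-2) = -(16 + 5)/2 = -½*21 = -21/2 ≈ -10.500)
47108 + 1342*x = 47108 + 1342*(-21/2) = 47108 - 14091 = 33017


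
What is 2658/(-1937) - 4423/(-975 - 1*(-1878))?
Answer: -10967525/1749111 ≈ -6.2703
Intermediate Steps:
2658/(-1937) - 4423/(-975 - 1*(-1878)) = 2658*(-1/1937) - 4423/(-975 + 1878) = -2658/1937 - 4423/903 = -10967525/1749111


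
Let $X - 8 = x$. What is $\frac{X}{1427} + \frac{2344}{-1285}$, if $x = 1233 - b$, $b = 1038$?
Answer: $- \frac{3084033}{1833695} \approx -1.6819$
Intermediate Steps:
$x = 195$ ($x = 1233 - 1038 = 195$)
$X = 203$ ($X = 8 + 195 = 203$)
$\frac{X}{1427} + \frac{2344}{-1285} = \frac{203}{1427} + \frac{2344}{-1285} = 203 \cdot \frac{1}{1427} + 2344 \left(- \frac{1}{1285}\right) = \frac{203}{1427} - \frac{2344}{1285} = - \frac{3084033}{1833695}$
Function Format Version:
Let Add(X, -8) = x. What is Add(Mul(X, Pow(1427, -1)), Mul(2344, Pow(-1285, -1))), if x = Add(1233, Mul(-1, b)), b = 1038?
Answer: Rational(-3084033, 1833695) ≈ -1.6819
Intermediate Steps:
x = 195 (x = Add(1233, Mul(-1, 1038)) = Add(1233, -1038) = 195)
X = 203 (X = Add(8, 195) = 203)
Add(Mul(X, Pow(1427, -1)), Mul(2344, Pow(-1285, -1))) = Add(Mul(203, Pow(1427, -1)), Mul(2344, Pow(-1285, -1))) = Add(Mul(203, Rational(1, 1427)), Mul(2344, Rational(-1, 1285))) = Add(Rational(203, 1427), Rational(-2344, 1285)) = Rational(-3084033, 1833695)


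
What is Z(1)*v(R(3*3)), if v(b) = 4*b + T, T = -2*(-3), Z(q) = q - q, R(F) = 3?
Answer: 0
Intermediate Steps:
Z(q) = 0
T = 6
v(b) = 6 + 4*b (v(b) = 4*b + 6 = 6 + 4*b)
Z(1)*v(R(3*3)) = 0*(6 + 4*3) = 0*(6 + 12) = 0*18 = 0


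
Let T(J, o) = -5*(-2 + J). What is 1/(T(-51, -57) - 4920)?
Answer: -1/4655 ≈ -0.00021482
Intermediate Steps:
T(J, o) = 10 - 5*J
1/(T(-51, -57) - 4920) = 1/((10 - 5*(-51)) - 4920) = 1/((10 + 255) - 4920) = 1/(265 - 4920) = 1/(-4655) = -1/4655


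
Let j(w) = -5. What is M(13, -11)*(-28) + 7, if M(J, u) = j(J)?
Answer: 147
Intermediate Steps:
M(J, u) = -5
M(13, -11)*(-28) + 7 = -5*(-28) + 7 = 140 + 7 = 147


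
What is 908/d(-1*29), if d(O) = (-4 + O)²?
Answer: 908/1089 ≈ 0.83379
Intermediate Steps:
908/d(-1*29) = 908/((-4 - 1*29)²) = 908/((-4 - 29)²) = 908/((-33)²) = 908/1089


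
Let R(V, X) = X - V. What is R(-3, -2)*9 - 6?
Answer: 3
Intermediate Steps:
R(-3, -2)*9 - 6 = (-2 - 1*(-3))*9 - 6 = (-2 + 3)*9 - 6 = 1*9 - 6 = 9 - 6 = 3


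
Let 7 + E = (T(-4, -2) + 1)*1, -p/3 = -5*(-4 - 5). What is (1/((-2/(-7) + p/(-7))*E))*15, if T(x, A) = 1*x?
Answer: -21/274 ≈ -0.076642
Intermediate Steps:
T(x, A) = x
p = -135 (p = -(-15)*(-4 - 5) = -(-15)*(-9) = -3*45 = -135)
E = -10 (E = -7 + (-4 + 1)*1 = -7 - 3*1 = -7 - 3 = -10)
(1/((-2/(-7) + p/(-7))*E))*15 = (1/(-2/(-7) - 135/(-7)*(-10)))*15 = (-⅒/(-2*(-⅐) - 135*(-⅐)))*15 = (-⅒/(2/7 + 135/7))*15 = (-⅒/(137/7))*15 = ((7/137)*(-⅒))*15 = -7/1370*15 = -21/274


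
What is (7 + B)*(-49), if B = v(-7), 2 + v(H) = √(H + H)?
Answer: -245 - 49*I*√14 ≈ -245.0 - 183.34*I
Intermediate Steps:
v(H) = -2 + √2*√H (v(H) = -2 + √(H + H) = -2 + √(2*H) = -2 + √2*√H)
B = -2 + I*√14 (B = -2 + √2*√(-7) = -2 + √2*(I*√7) = -2 + I*√14 ≈ -2.0 + 3.7417*I)
(7 + B)*(-49) = (7 + (-2 + I*√14))*(-49) = (5 + I*√14)*(-49) = -245 - 49*I*√14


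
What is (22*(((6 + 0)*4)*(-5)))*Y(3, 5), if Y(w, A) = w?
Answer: -7920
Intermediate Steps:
(22*(((6 + 0)*4)*(-5)))*Y(3, 5) = (22*(((6 + 0)*4)*(-5)))*3 = (22*((6*4)*(-5)))*3 = (22*(24*(-5)))*3 = (22*(-120))*3 = -2640*3 = -7920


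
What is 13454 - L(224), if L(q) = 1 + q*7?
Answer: 11885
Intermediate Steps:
L(q) = 1 + 7*q
13454 - L(224) = 13454 - (1 + 7*224) = 13454 - (1 + 1568) = 13454 - 1*1569 = 13454 - 1569 = 11885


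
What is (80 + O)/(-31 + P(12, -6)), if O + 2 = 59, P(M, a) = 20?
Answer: -137/11 ≈ -12.455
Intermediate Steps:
O = 57 (O = -2 + 59 = 57)
(80 + O)/(-31 + P(12, -6)) = (80 + 57)/(-31 + 20) = 137/(-11) = 137*(-1/11) = -137/11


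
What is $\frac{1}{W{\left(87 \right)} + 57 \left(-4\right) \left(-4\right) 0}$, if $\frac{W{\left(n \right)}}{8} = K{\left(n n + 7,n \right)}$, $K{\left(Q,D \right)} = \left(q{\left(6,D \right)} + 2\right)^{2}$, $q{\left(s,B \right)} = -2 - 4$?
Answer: $\frac{1}{128} \approx 0.0078125$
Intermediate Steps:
$q{\left(s,B \right)} = -6$
$K{\left(Q,D \right)} = 16$ ($K{\left(Q,D \right)} = \left(-6 + 2\right)^{2} = \left(-4\right)^{2} = 16$)
$W{\left(n \right)} = 128$ ($W{\left(n \right)} = 8 \cdot 16 = 128$)
$\frac{1}{W{\left(87 \right)} + 57 \left(-4\right) \left(-4\right) 0} = \frac{1}{128 + 57 \left(-4\right) \left(-4\right) 0} = \frac{1}{128 + 57 \cdot 16 \cdot 0} = \frac{1}{128 + 57 \cdot 0} = \frac{1}{128 + 0} = \frac{1}{128}$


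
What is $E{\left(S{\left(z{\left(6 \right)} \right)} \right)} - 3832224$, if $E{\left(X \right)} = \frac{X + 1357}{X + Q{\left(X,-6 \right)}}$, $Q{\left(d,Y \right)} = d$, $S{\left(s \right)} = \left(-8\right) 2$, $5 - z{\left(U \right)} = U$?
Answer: $- \frac{122632509}{32} \approx -3.8323 \cdot 10^{6}$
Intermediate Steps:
$z{\left(U \right)} = 5 - U$
$S{\left(s \right)} = -16$
$E{\left(X \right)} = \frac{1357 + X}{2 X}$ ($E{\left(X \right)} = \frac{X + 1357}{X + X} = \frac{1357 + X}{2 X}$)
$E{\left(S{\left(z{\left(6 \right)} \right)} \right)} - 3832224 = \frac{1357 - 16}{2 \left(-16\right)} - 3832224 = \frac{1}{2} \left(- \frac{1}{16}\right) 1341 - 3832224 = - \frac{1341}{32} - 3832224 = - \frac{122632509}{32}$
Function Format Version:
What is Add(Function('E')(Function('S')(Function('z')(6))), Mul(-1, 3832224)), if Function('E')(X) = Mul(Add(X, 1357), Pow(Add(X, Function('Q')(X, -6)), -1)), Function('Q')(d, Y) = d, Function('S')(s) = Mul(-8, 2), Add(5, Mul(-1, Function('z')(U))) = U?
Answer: Rational(-122632509, 32) ≈ -3.8323e+6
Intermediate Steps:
Function('z')(U) = Add(5, Mul(-1, U))
Function('S')(s) = -16
Function('E')(X) = Mul(Rational(1, 2), Pow(X, -1), Add(1357, X)) (Function('E')(X) = Mul(Add(X, 1357), Pow(Add(X, X), -1)) = Mul(Add(1357, X), Pow(Mul(2, X), -1)) = Mul(Add(1357, X), Mul(Rational(1, 2), Pow(X, -1))) = Mul(Rational(1, 2), Pow(X, -1), Add(1357, X)))
Add(Function('E')(Function('S')(Function('z')(6))), Mul(-1, 3832224)) = Add(Mul(Rational(1, 2), Pow(-16, -1), Add(1357, -16)), Mul(-1, 3832224)) = Add(Mul(Rational(1, 2), Rational(-1, 16), 1341), -3832224) = Add(Rational(-1341, 32), -3832224) = Rational(-122632509, 32)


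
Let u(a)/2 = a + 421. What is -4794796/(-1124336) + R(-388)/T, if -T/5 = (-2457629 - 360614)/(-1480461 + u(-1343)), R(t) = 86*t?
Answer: 2783948471248289/792163015412 ≈ 3514.4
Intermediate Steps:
u(a) = 842 + 2*a (u(a) = 2*(a + 421) = 2*(421 + a) = 842 + 2*a)
T = -2818243/296461 (T = -5*(-2457629 - 360614)/(-1480461 + (842 + 2*(-1343))) = -(-14091215)/(-1480461 + (842 - 2686)) = -(-14091215)/(-1480461 - 1844) = -(-14091215)/(-1482305) = -(-14091215)*(-1)/1482305 = -5*2818243/1482305 = -2818243/296461 ≈ -9.5063)
-4794796/(-1124336) + R(-388)/T = -4794796/(-1124336) + (86*(-388))/(-2818243/296461) = -4794796*(-1/1124336) - 33368*(-296461/2818243) = 1198699/281084 + 9892310648/2818243 = 2783948471248289/792163015412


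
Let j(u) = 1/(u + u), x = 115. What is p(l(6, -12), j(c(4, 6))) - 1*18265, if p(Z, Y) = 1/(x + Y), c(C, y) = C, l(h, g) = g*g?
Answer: -16822057/921 ≈ -18265.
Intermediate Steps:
l(h, g) = g²
j(u) = 1/(2*u)
p(Z, Y) = 1/(115 + Y)
p(l(6, -12), j(c(4, 6))) - 1*18265 = 1/(115 + (½)/4) - 1*18265 = 1/(115 + (½)*(¼)) - 18265 = 1/(115 + ⅛) - 18265 = 1/(921/8) - 18265 = 8/921 - 18265 = -16822057/921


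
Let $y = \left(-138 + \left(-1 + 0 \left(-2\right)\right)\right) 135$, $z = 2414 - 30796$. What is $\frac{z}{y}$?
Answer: $\frac{28382}{18765} \approx 1.5125$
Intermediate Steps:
$z = -28382$ ($z = 2414 - 30796 = -28382$)
$y = -18765$ ($y = \left(-138 + \left(-1 + 0\right)\right) 135 = \left(-138 - 1\right) 135 = \left(-139\right) 135 = -18765$)
$\frac{z}{y} = - \frac{28382}{-18765} = \left(-28382\right) \left(- \frac{1}{18765}\right) = \frac{28382}{18765}$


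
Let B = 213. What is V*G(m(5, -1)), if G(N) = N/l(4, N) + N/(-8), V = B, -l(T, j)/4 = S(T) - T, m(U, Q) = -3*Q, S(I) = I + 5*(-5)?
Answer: -14697/200 ≈ -73.485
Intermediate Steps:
S(I) = -25 + I (S(I) = I - 25 = -25 + I)
l(T, j) = 100 (l(T, j) = -4*((-25 + T) - T) = -4*(-25) = 100)
V = 213
G(N) = -23*N/200 (G(N) = N/100 + N/(-8) = N*(1/100) + N*(-1/8) = N/100 - N/8 = -23*N/200)
V*G(m(5, -1)) = 213*(-(-69)*(-1)/200) = 213*(-23/200*3) = 213*(-69/200) = -14697/200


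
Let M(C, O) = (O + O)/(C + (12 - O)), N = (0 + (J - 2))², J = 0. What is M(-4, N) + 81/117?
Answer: 35/13 ≈ 2.6923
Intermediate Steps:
N = 4 (N = (0 + (0 - 2))² = (0 - 2)² = (-2)² = 4)
M(C, O) = 2*O/(12 + C - O) (M(C, O) = (2*O)/(12 + C - O) = 2*O/(12 + C - O))
M(-4, N) + 81/117 = 2*4/(12 - 4 - 1*4) + 81/117 = 2*4/(12 - 4 - 4) + 81*(1/117) = 2*4/4 + 9/13 = 2*4*(¼) + 9/13 = 2 + 9/13 = 35/13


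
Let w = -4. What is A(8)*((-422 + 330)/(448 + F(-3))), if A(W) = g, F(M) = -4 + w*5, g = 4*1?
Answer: -46/53 ≈ -0.86792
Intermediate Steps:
g = 4
F(M) = -24 (F(M) = -4 - 4*5 = -4 - 20 = -24)
A(W) = 4
A(8)*((-422 + 330)/(448 + F(-3))) = 4*((-422 + 330)/(448 - 24)) = 4*(-92/424) = 4*(-92*1/424) = 4*(-23/106) = -46/53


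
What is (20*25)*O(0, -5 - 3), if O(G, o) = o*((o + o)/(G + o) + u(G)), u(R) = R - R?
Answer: -8000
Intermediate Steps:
u(R) = 0
O(G, o) = 2*o**2/(G + o) (O(G, o) = o*((o + o)/(G + o) + 0) = o*((2*o)/(G + o) + 0) = o*(2*o/(G + o) + 0) = o*(2*o/(G + o)) = 2*o**2/(G + o))
(20*25)*O(0, -5 - 3) = (20*25)*(2*(-5 - 3)**2/(0 + (-5 - 3))) = 500*(2*(-8)**2/(0 - 8)) = 500*(2*64/(-8)) = 500*(2*64*(-1/8)) = 500*(-16) = -8000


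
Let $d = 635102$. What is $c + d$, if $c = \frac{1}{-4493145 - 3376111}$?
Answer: $\frac{4997780224111}{7869256} \approx 6.351 \cdot 10^{5}$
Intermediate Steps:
$c = - \frac{1}{7869256}$ ($c = \frac{1}{-7869256} = - \frac{1}{7869256} \approx -1.2708 \cdot 10^{-7}$)
$c + d = - \frac{1}{7869256} + 635102 = \frac{4997780224111}{7869256}$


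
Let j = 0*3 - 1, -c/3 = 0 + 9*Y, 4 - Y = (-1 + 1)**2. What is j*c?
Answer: 108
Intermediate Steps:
Y = 4 (Y = 4 - (-1 + 1)**2 = 4 - 1*0**2 = 4 - 1*0 = 4 + 0 = 4)
c = -108 (c = -3*(0 + 9*4) = -3*(0 + 36) = -3*36 = -108)
j = -1 (j = 0 - 1 = -1)
j*c = -1*(-108) = 108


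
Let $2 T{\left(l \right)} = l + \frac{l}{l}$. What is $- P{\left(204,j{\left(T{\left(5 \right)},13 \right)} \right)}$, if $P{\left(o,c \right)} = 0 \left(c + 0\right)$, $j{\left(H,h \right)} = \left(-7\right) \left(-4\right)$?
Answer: $0$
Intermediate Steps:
$T{\left(l \right)} = \frac{1}{2} + \frac{l}{2}$ ($T{\left(l \right)} = \frac{l + \frac{l}{l}}{2} = \frac{l + 1}{2} = \frac{1 + l}{2} = \frac{1}{2} + \frac{l}{2}$)
$j{\left(H,h \right)} = 28$
$P{\left(o,c \right)} = 0$ ($P{\left(o,c \right)} = 0 c = 0$)
$- P{\left(204,j{\left(T{\left(5 \right)},13 \right)} \right)} = \left(-1\right) 0 = 0$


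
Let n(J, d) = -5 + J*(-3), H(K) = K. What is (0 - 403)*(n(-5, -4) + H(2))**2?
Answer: -58032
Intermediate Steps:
n(J, d) = -5 - 3*J
(0 - 403)*(n(-5, -4) + H(2))**2 = (0 - 403)*((-5 - 3*(-5)) + 2)**2 = -403*((-5 + 15) + 2)**2 = -403*(10 + 2)**2 = -403*12**2 = -403*144 = -58032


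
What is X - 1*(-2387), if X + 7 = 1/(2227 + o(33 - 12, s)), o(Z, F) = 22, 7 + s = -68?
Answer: 5352621/2249 ≈ 2380.0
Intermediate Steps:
s = -75 (s = -7 - 68 = -75)
X = -15742/2249 (X = -7 + 1/(2227 + 22) = -7 + 1/2249 = -15742/2249 ≈ -6.9996)
X - 1*(-2387) = -15742/2249 - 1*(-2387) = -15742/2249 + 2387 = 5352621/2249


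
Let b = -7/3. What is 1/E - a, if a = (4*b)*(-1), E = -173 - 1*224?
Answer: -11119/1191 ≈ -9.3358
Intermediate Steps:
b = -7/3 (b = -7*1/3 = -7/3 ≈ -2.3333)
E = -397 (E = -173 - 224 = -397)
a = 28/3 (a = (4*(-7/3))*(-1) = -28/3*(-1) = 28/3 ≈ 9.3333)
1/E - a = 1/(-397) - 1*28/3 = -1/397 - 28/3 = -11119/1191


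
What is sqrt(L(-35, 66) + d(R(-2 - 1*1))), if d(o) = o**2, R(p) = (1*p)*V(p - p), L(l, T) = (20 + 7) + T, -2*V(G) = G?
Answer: sqrt(93) ≈ 9.6436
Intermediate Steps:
V(G) = -G/2
L(l, T) = 27 + T
R(p) = 0 (R(p) = (1*p)*(-(p - p)/2) = p*(-1/2*0) = p*0 = 0)
sqrt(L(-35, 66) + d(R(-2 - 1*1))) = sqrt((27 + 66) + 0**2) = sqrt(93 + 0) = sqrt(93)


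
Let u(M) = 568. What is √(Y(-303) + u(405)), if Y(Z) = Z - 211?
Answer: 3*√6 ≈ 7.3485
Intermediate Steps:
Y(Z) = -211 + Z
√(Y(-303) + u(405)) = √((-211 - 303) + 568) = √(-514 + 568) = √54 = 3*√6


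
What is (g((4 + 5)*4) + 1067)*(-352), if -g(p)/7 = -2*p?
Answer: -552992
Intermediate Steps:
g(p) = 14*p (g(p) = -(-14)*p = 14*p)
(g((4 + 5)*4) + 1067)*(-352) = (14*((4 + 5)*4) + 1067)*(-352) = (14*(9*4) + 1067)*(-352) = (14*36 + 1067)*(-352) = (504 + 1067)*(-352) = 1571*(-352) = -552992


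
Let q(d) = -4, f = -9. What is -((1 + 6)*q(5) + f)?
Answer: 37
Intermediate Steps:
-((1 + 6)*q(5) + f) = -((1 + 6)*(-4) - 9) = -(7*(-4) - 9) = -(-28 - 9) = -1*(-37) = 37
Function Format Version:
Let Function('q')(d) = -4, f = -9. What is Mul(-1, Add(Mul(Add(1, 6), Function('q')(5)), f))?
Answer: 37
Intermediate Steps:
Mul(-1, Add(Mul(Add(1, 6), Function('q')(5)), f)) = Mul(-1, Add(Mul(Add(1, 6), -4), -9)) = Mul(-1, Add(Mul(7, -4), -9)) = Mul(-1, Add(-28, -9)) = Mul(-1, -37) = 37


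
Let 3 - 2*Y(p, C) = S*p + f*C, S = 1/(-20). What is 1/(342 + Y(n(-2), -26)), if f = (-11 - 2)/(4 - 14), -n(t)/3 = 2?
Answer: 4/1441 ≈ 0.0027759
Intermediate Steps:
n(t) = -6 (n(t) = -3*2 = -6)
f = 13/10 (f = -13/(-10) = -13*(-⅒) = 13/10 ≈ 1.3000)
S = -1/20 ≈ -0.050000
Y(p, C) = 3/2 - 13*C/20 + p/40 (Y(p, C) = 3/2 - (-p/20 + 13*C/10)/2 = 3/2 + (-13*C/20 + p/40) = 3/2 - 13*C/20 + p/40)
1/(342 + Y(n(-2), -26)) = 1/(342 + (3/2 - 13/20*(-26) + (1/40)*(-6))) = 1/(342 + (3/2 + 169/10 - 3/20)) = 1/(342 + 73/4) = 1/(1441/4) = 4/1441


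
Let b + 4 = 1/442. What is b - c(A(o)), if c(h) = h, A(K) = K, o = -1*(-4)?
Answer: -3535/442 ≈ -7.9977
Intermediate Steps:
b = -1767/442 (b = -4 + 1/442 = -1767/442 ≈ -3.9977)
o = 4
b - c(A(o)) = -1767/442 - 1*4 = -1767/442 - 4 = -3535/442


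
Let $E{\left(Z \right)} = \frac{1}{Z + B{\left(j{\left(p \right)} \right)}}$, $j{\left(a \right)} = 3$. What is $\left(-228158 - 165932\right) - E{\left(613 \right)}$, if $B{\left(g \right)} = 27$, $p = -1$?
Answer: $- \frac{252217601}{640} \approx -3.9409 \cdot 10^{5}$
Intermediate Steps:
$E{\left(Z \right)} = \frac{1}{27 + Z}$ ($E{\left(Z \right)} = \frac{1}{Z + 27} = \frac{1}{27 + Z}$)
$\left(-228158 - 165932\right) - E{\left(613 \right)} = \left(-228158 - 165932\right) - \frac{1}{27 + 613} = \left(-228158 - 165932\right) - \frac{1}{640} = -394090 - \frac{1}{640} = - \frac{252217601}{640}$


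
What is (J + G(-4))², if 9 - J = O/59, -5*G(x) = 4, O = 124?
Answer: 3236401/87025 ≈ 37.189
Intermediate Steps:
G(x) = -⅘ (G(x) = -⅕*4 = -⅘)
J = 407/59 (J = 9 - 124/59 = 407/59 ≈ 6.8983)
(J + G(-4))² = (407/59 - ⅘)² = (1799/295)² = 3236401/87025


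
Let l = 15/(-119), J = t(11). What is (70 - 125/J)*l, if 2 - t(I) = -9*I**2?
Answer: -67275/7637 ≈ -8.8091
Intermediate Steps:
t(I) = 2 + 9*I**2 (t(I) = 2 - (-9)*I**2 = 2 + 9*I**2)
J = 1091 (J = 2 + 9*11**2 = 2 + 9*121 = 2 + 1089 = 1091)
l = -15/119 (l = 15*(-1/119) = -15/119 ≈ -0.12605)
(70 - 125/J)*l = (70 - 125/1091)*(-15/119) = (76245/1091)*(-15/119) = -67275/7637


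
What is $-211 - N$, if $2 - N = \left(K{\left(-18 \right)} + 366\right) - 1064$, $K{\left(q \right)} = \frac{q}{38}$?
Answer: $- \frac{17318}{19} \approx -911.47$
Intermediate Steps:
$K{\left(q \right)} = \frac{q}{38}$ ($K{\left(q \right)} = q \frac{1}{38} = \frac{q}{38}$)
$N = \frac{13309}{19}$ ($N = 2 - \left(\left(\frac{1}{38} \left(-18\right) + 366\right) - 1064\right) = 2 - \left(\left(- \frac{9}{19} + 366\right) - 1064\right) = 2 - \left(\frac{6945}{19} - 1064\right) = 2 - - \frac{13271}{19} = 2 + \frac{13271}{19} = \frac{13309}{19} \approx 700.47$)
$-211 - N = -211 - \frac{13309}{19} = - \frac{17318}{19}$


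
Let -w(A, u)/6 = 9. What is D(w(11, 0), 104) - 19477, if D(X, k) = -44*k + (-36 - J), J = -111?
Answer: -23978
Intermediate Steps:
w(A, u) = -54 (w(A, u) = -6*9 = -54)
D(X, k) = 75 - 44*k (D(X, k) = -44*k + (-36 - 1*(-111)) = -44*k + (-36 + 111) = -44*k + 75 = 75 - 44*k)
D(w(11, 0), 104) - 19477 = (75 - 44*104) - 19477 = (75 - 4576) - 19477 = -4501 - 19477 = -23978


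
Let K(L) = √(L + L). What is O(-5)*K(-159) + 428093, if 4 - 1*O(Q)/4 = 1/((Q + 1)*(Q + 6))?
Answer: 428093 + 17*I*√318 ≈ 4.2809e+5 + 303.15*I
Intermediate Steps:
K(L) = √2*√L (K(L) = √(2*L) = √2*√L)
O(Q) = 16 - 4/((1 + Q)*(6 + Q)) (O(Q) = 16 - 4*1/((Q + 1)*(Q + 6)) = 16 - 4*1/((1 + Q)*(6 + Q)) = 16 - 4/((1 + Q)*(6 + Q)))
O(-5)*K(-159) + 428093 = (4*(23 + 4*(-5)² + 28*(-5))/(6 + (-5)² + 7*(-5)))*(√2*√(-159)) + 428093 = (4*(23 + 4*25 - 140)/(6 + 25 - 35))*(√2*(I*√159)) + 428093 = (4*(23 + 100 - 140)/(-4))*(I*√318) + 428093 = (4*(-¼)*(-17))*(I*√318) + 428093 = 17*(I*√318) + 428093 = 17*I*√318 + 428093 = 428093 + 17*I*√318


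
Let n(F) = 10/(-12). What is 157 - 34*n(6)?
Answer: 556/3 ≈ 185.33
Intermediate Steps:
n(F) = -5/6 (n(F) = 10*(-1/12) = -5/6)
157 - 34*n(6) = 157 - 34*(-5/6) = 157 + 85/3 = 556/3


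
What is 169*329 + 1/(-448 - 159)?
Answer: 33749806/607 ≈ 55601.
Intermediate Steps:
169*329 + 1/(-448 - 159) = 55601 + 1/(-607) = 55601 - 1/607 = 33749806/607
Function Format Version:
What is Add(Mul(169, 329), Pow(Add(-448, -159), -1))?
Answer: Rational(33749806, 607) ≈ 55601.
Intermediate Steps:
Add(Mul(169, 329), Pow(Add(-448, -159), -1)) = Add(55601, Pow(-607, -1)) = Add(55601, Rational(-1, 607)) = Rational(33749806, 607)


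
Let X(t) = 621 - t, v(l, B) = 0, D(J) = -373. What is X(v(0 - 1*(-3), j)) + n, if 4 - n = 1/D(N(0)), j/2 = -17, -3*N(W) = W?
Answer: 233126/373 ≈ 625.00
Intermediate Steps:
N(W) = -W/3
j = -34 (j = 2*(-17) = -34)
n = 1493/373 (n = 4 - 1/(-373) = 4 - 1*(-1/373) = 4 + 1/373 = 1493/373 ≈ 4.0027)
X(v(0 - 1*(-3), j)) + n = (621 - 1*0) + 1493/373 = (621 + 0) + 1493/373 = 621 + 1493/373 = 233126/373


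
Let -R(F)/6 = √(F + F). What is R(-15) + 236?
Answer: 236 - 6*I*√30 ≈ 236.0 - 32.863*I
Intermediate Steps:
R(F) = -6*√2*√F (R(F) = -6*√(F + F) = -6*√2*√F)
R(-15) + 236 = -6*√2*√(-15) + 236 = -6*√2*I*√15 + 236 = -6*I*√30 + 236 = 236 - 6*I*√30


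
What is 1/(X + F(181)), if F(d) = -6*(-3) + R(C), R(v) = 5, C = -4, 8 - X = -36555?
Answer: 1/36586 ≈ 2.7333e-5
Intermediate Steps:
X = 36563 (X = 8 - 1*(-36555) = 8 + 36555 = 36563)
F(d) = 23 (F(d) = -6*(-3) + 5 = 18 + 5 = 23)
1/(X + F(181)) = 1/(36563 + 23) = 1/36586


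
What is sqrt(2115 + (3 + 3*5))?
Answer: 3*sqrt(237) ≈ 46.184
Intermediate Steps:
sqrt(2115 + (3 + 3*5)) = sqrt(2115 + (3 + 15)) = sqrt(2115 + 18) = sqrt(2133) = 3*sqrt(237)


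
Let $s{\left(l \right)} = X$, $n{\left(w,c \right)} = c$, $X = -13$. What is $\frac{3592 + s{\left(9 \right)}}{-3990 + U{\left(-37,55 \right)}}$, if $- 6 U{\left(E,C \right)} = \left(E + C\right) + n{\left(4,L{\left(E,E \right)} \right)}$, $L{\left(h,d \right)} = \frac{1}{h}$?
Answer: $- \frac{794538}{886445} \approx -0.89632$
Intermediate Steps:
$s{\left(l \right)} = -13$
$U{\left(E,C \right)} = - \frac{C}{6} - \frac{E}{6} - \frac{1}{6 E}$ ($U{\left(E,C \right)} = - \frac{\left(E + C\right) + \frac{1}{E}}{6} = - \frac{\left(C + E\right) + \frac{1}{E}}{6} = - \frac{C + E + \frac{1}{E}}{6} = - \frac{C}{6} - \frac{E}{6} - \frac{1}{6 E}$)
$\frac{3592 + s{\left(9 \right)}}{-3990 + U{\left(-37,55 \right)}} = \frac{3592 - 13}{-3990 + \frac{-1 - 37 \left(\left(-1\right) 55 - -37\right)}{6 \left(-37\right)}} = \frac{3579}{-3990 + \frac{1}{6} \left(- \frac{1}{37}\right) \left(-1 - 37 \left(-55 + 37\right)\right)} = \frac{3579}{-3990 + \frac{1}{6} \left(- \frac{1}{37}\right) \left(-1 - -666\right)} = \frac{3579}{-3990 + \frac{1}{6} \left(- \frac{1}{37}\right) \left(-1 + 666\right)} = \frac{3579}{-3990 + \frac{1}{6} \left(- \frac{1}{37}\right) 665} = \frac{3579}{-3990 - \frac{665}{222}} = \frac{3579}{- \frac{886445}{222}} = 3579 \left(- \frac{222}{886445}\right) = - \frac{794538}{886445}$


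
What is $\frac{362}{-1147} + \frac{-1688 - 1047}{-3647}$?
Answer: $\frac{1816831}{4183109} \approx 0.43433$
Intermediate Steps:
$\frac{362}{-1147} + \frac{-1688 - 1047}{-3647} = 362 \left(- \frac{1}{1147}\right) - - \frac{2735}{3647} = - \frac{362}{1147} + \frac{2735}{3647} = \frac{1816831}{4183109}$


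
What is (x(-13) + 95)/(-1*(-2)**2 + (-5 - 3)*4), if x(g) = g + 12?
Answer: -47/18 ≈ -2.6111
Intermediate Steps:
x(g) = 12 + g
(x(-13) + 95)/(-1*(-2)**2 + (-5 - 3)*4) = ((12 - 13) + 95)/(-1*(-2)**2 + (-5 - 3)*4) = (-1 + 95)/(-1*4 - 8*4) = 94/(-4 - 32) = 94/(-36) = 94*(-1/36) = -47/18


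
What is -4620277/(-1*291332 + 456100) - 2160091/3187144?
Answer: -1885175249097/65642417824 ≈ -28.719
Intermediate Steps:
-4620277/(-1*291332 + 456100) - 2160091/3187144 = -4620277/(-291332 + 456100) - 2160091*1/3187144 = -4620277/164768 - 2160091/3187144 = -1885175249097/65642417824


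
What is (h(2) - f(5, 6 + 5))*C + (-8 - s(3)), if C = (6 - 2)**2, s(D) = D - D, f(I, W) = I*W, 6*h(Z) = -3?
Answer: -896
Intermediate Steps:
h(Z) = -1/2 (h(Z) = (1/6)*(-3) = -1/2)
s(D) = 0
C = 16 (C = 4**2 = 16)
(h(2) - f(5, 6 + 5))*C + (-8 - s(3)) = (-1/2 - 5*(6 + 5))*16 + (-8 - 1*0) = (-1/2 - 5*11)*16 + (-8 + 0) = (-1/2 - 1*55)*16 - 8 = (-1/2 - 55)*16 - 8 = -111/2*16 - 8 = -888 - 8 = -896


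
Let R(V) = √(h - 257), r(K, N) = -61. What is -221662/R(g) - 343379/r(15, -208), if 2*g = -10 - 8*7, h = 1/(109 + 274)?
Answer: 343379/61 + 110831*I*√37698690/49215 ≈ 5629.2 + 13827.0*I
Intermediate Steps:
h = 1/383 ≈ 0.0026110
g = -33 (g = (-10 - 8*7)/2 = (-10 - 56)/2 = (½)*(-66) = -33)
R(V) = I*√37698690/383 (R(V) = √(1/383 - 257) = √(-98430/383) = I*√37698690/383)
-221662/R(g) - 343379/r(15, -208) = -221662*(-I*√37698690/98430) - 343379/(-61) = -(-110831)*I*√37698690/49215 - 343379*(-1/61) = 110831*I*√37698690/49215 + 343379/61 = 343379/61 + 110831*I*√37698690/49215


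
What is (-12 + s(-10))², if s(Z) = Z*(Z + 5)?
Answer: 1444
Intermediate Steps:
s(Z) = Z*(5 + Z)
(-12 + s(-10))² = (-12 - 10*(5 - 10))² = (-12 - 10*(-5))² = (-12 + 50)² = 38² = 1444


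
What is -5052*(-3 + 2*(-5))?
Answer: 65676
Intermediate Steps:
-5052*(-3 + 2*(-5)) = -5052*(-3 - 10) = -5052*(-13) = 65676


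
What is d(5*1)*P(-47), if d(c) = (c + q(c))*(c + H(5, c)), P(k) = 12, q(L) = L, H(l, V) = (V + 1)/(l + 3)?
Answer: 690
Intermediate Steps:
H(l, V) = (1 + V)/(3 + l)
d(c) = 2*c*(1/8 + 9*c/8) (d(c) = (c + c)*(c + (1 + c)/(3 + 5)) = (2*c)*(c + (1 + c)/8) = (2*c)*(c + (1/8 + c/8)) = (2*c)*(1/8 + 9*c/8) = 2*c*(1/8 + 9*c/8))
d(5*1)*P(-47) = ((5*1)*(1 + 9*(5*1))/4)*12 = ((1/4)*5*(1 + 9*5))*12 = ((1/4)*5*(1 + 45))*12 = ((1/4)*5*46)*12 = (115/2)*12 = 690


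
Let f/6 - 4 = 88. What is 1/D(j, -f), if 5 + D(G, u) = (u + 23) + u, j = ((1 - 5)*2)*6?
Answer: -1/1086 ≈ -0.00092081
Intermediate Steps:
f = 552 (f = 24 + 6*88 = 24 + 528 = 552)
j = -48 (j = -4*2*6 = -8*6 = -48)
D(G, u) = 18 + 2*u (D(G, u) = -5 + ((u + 23) + u) = -5 + ((23 + u) + u) = -5 + (23 + 2*u) = 18 + 2*u)
1/D(j, -f) = 1/(18 + 2*(-1*552)) = 1/(18 + 2*(-552)) = 1/(18 - 1104) = 1/(-1086) = -1/1086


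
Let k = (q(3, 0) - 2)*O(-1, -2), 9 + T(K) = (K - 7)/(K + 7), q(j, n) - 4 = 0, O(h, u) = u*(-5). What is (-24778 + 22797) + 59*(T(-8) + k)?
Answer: -447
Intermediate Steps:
O(h, u) = -5*u
q(j, n) = 4 (q(j, n) = 4 + 0 = 4)
T(K) = -9 + (-7 + K)/(7 + K) (T(K) = -9 + (K - 7)/(K + 7) = -9 + (-7 + K)/(7 + K))
k = 20 (k = (4 - 2)*(-5*(-2)) = 2*10 = 20)
(-24778 + 22797) + 59*(T(-8) + k) = (-24778 + 22797) + 59*(2*(-35 - 4*(-8))/(7 - 8) + 20) = -1981 + 59*(2*(-35 + 32)/(-1) + 20) = -1981 + 59*(2*(-1)*(-3) + 20) = -1981 + 59*(6 + 20) = -1981 + 59*26 = -1981 + 1534 = -447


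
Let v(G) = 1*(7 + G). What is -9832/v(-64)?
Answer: 9832/57 ≈ 172.49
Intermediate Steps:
v(G) = 7 + G
-9832/v(-64) = -9832/(7 - 64) = -9832/(-57) = -9832*(-1/57) = 9832/57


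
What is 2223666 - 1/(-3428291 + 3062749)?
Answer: 812843316973/365542 ≈ 2.2237e+6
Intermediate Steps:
2223666 - 1/(-3428291 + 3062749) = 2223666 - 1/(-365542) = 2223666 - 1*(-1/365542) = 2223666 + 1/365542 = 812843316973/365542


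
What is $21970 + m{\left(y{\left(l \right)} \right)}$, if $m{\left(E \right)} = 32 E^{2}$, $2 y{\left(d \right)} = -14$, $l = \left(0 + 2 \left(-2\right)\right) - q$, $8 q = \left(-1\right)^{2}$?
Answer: $23538$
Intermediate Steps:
$q = \frac{1}{8}$ ($q = \frac{\left(-1\right)^{2}}{8} = \frac{1}{8} \cdot 1 = \frac{1}{8} \approx 0.125$)
$l = - \frac{33}{8}$ ($l = \left(0 + 2 \left(-2\right)\right) - \frac{1}{8} = \left(0 - 4\right) - \frac{1}{8} = -4 - \frac{1}{8} = - \frac{33}{8} \approx -4.125$)
$y{\left(d \right)} = -7$ ($y{\left(d \right)} = \frac{1}{2} \left(-14\right) = -7$)
$21970 + m{\left(y{\left(l \right)} \right)} = 21970 + 32 \left(-7\right)^{2} = 21970 + 32 \cdot 49 = 21970 + 1568 = 23538$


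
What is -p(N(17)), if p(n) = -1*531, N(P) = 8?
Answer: 531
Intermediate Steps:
p(n) = -531
-p(N(17)) = -1*(-531) = 531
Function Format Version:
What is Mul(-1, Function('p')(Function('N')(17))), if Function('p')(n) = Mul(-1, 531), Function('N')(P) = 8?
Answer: 531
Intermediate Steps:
Function('p')(n) = -531
Mul(-1, Function('p')(Function('N')(17))) = Mul(-1, -531) = 531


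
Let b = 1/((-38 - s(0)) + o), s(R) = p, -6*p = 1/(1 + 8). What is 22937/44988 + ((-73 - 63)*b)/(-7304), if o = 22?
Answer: 18031199119/35446899972 ≈ 0.50868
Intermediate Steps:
p = -1/54 (p = -1/(6*(1 + 8)) = -⅙/9 = -⅙*⅑ = -1/54 ≈ -0.018519)
s(R) = -1/54
b = -54/863 (b = 1/((-38 - 1*(-1/54)) + 22) = 1/((-38 + 1/54) + 22) = 1/(-2051/54 + 22) = 1/(-863/54) = -54/863 ≈ -0.062572)
22937/44988 + ((-73 - 63)*b)/(-7304) = 22937/44988 + ((-73 - 63)*(-54/863))/(-7304) = 22937*(1/44988) - 136*(-54/863)*(-1/7304) = 22937/44988 + (7344/863)*(-1/7304) = 22937/44988 - 918/787919 = 18031199119/35446899972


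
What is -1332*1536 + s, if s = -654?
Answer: -2046606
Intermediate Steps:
-1332*1536 + s = -1332*1536 - 654 = -2045952 - 654 = -2046606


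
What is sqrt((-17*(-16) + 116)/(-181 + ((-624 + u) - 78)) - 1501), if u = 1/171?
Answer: I*sqrt(534854573395)/18874 ≈ 38.748*I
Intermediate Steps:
u = 1/171 ≈ 0.0058480
sqrt((-17*(-16) + 116)/(-181 + ((-624 + u) - 78)) - 1501) = sqrt((-17*(-16) + 116)/(-181 + ((-624 + 1/171) - 78)) - 1501) = sqrt((272 + 116)/(-181 + (-106703/171 - 78)) - 1501) = sqrt(388/(-181 - 120041/171) - 1501) = sqrt(388/(-150992/171) - 1501) = sqrt(388*(-171/150992) - 1501) = sqrt(-16587/37748 - 1501) = sqrt(-56676335/37748) = I*sqrt(534854573395)/18874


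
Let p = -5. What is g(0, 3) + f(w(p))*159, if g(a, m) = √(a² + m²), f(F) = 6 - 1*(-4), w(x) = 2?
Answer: 1593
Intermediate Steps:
f(F) = 10 (f(F) = 6 + 4 = 10)
g(0, 3) + f(w(p))*159 = √(0² + 3²) + 10*159 = √(0 + 9) + 1590 = √9 + 1590 = 3 + 1590 = 1593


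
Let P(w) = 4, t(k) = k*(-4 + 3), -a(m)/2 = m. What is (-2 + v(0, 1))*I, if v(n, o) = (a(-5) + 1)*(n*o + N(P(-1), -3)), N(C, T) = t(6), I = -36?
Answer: 2448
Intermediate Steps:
a(m) = -2*m
t(k) = -k (t(k) = k*(-1) = -k)
N(C, T) = -6 (N(C, T) = -1*6 = -6)
v(n, o) = -66 + 11*n*o (v(n, o) = (-2*(-5) + 1)*(n*o - 6) = (10 + 1)*(-6 + n*o) = 11*(-6 + n*o) = -66 + 11*n*o)
(-2 + v(0, 1))*I = (-2 + (-66 + 11*0*1))*(-36) = (-2 + (-66 + 0))*(-36) = (-2 - 66)*(-36) = -68*(-36) = 2448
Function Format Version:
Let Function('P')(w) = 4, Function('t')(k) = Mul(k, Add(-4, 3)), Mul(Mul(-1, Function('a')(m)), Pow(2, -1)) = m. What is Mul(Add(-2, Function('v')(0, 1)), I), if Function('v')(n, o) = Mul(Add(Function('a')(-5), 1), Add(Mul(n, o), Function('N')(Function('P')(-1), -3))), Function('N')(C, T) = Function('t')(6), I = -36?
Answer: 2448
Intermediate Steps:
Function('a')(m) = Mul(-2, m)
Function('t')(k) = Mul(-1, k) (Function('t')(k) = Mul(k, -1) = Mul(-1, k))
Function('N')(C, T) = -6 (Function('N')(C, T) = Mul(-1, 6) = -6)
Function('v')(n, o) = Add(-66, Mul(11, n, o)) (Function('v')(n, o) = Mul(Add(Mul(-2, -5), 1), Add(Mul(n, o), -6)) = Mul(Add(10, 1), Add(-6, Mul(n, o))) = Mul(11, Add(-6, Mul(n, o))) = Add(-66, Mul(11, n, o)))
Mul(Add(-2, Function('v')(0, 1)), I) = Mul(Add(-2, Add(-66, Mul(11, 0, 1))), -36) = Mul(Add(-2, Add(-66, 0)), -36) = Mul(Add(-2, -66), -36) = Mul(-68, -36) = 2448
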